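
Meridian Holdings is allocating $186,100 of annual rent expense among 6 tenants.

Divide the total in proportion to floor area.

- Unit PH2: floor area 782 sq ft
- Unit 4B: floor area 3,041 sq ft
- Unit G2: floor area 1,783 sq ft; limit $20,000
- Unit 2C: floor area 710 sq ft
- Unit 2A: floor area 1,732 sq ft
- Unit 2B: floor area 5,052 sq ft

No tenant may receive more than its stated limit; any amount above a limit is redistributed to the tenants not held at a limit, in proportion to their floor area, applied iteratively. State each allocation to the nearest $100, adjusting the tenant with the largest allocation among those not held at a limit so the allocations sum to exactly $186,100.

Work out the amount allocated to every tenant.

Unit PH2: $11,500; Unit 4B: $44,600; Unit G2: $20,000; Unit 2C: $10,400; Unit 2A: $25,400; Unit 2B: $74,200

Combined floor area = 13,100.
Proportional shares (ignoring caps): Unit PH2 11,109.18; Unit 4B 43,200.77; Unit G2 25,329.49; Unit 2C 10,086.34; Unit 2A 24,604.98; Unit 2B 71,769.25.
Capped: Unit G2 ($20,000); residual $166,100 reallocated over remaining floor area 11,317.
Remaining shares: Unit PH2 11,477.44 → $11,500; Unit 4B 44,632.86 → $44,600; Unit 2C 10,420.69 → $10,400; Unit 2A 25,420.62 → $25,400; Unit 2B 74,148.38 → $74,100.
Rounding difference +$100 applied to Unit 2B → $74,200.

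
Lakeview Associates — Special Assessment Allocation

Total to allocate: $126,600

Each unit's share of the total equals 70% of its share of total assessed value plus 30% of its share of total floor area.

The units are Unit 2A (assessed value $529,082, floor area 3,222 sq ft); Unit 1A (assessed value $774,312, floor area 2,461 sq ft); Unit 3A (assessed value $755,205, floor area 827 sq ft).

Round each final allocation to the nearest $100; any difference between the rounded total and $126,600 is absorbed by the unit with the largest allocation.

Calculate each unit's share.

Assessed value total 2,058,599; floor area total 6,510.
Composite weights (70% assessed value + 30% floor area): Unit 2A 0.3284; Unit 1A 0.3767; Unit 3A 0.2949.
Raw shares: Unit 2A 41,573.76; Unit 1A 47,690.84; Unit 3A 37,335.39.
After rounding ($100): Unit 2A $41,600; Unit 1A $47,700; Unit 3A $37,300. Sum = $126,600.
Rounded total matches; no reconciliation needed.

Unit 2A: $41,600 · Unit 1A: $47,700 · Unit 3A: $37,300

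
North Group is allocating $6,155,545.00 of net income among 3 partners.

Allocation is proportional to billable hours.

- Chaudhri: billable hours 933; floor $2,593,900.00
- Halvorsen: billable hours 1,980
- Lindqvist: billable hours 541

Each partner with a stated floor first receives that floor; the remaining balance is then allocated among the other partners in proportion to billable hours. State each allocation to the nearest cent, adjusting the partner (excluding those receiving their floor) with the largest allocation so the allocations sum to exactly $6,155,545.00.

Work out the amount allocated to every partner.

Guaranteed amounts: Chaudhri $2,593,900.00. Balance $3,561,645.00.
Balance split over remaining billable hours 2,521: Halvorsen 2,797,325.3074 → $2,797,325.31; Lindqvist 764,319.6926 → $764,319.69.

Chaudhri: $2,593,900.00; Halvorsen: $2,797,325.31; Lindqvist: $764,319.69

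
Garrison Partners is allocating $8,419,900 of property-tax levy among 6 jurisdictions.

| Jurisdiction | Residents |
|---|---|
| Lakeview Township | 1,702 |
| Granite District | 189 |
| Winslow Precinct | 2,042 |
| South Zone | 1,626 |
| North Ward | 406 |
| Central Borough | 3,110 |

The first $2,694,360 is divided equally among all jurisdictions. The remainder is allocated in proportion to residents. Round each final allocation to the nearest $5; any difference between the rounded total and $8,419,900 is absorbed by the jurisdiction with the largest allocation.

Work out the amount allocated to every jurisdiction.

Lakeview Township: $1,522,875 · Granite District: $568,305 · Winslow Precinct: $1,737,385 · South Zone: $1,474,925 · North Ward: $705,210 · Central Borough: $2,411,200

Equal tier: $2,694,360 ÷ 6 = $449,060 apiece.
Remainder $5,725,540 by residents (total 9,075): Lakeview Township 1,073,814.77 → $1,073,815; Granite District 119,242.65 → $119,245; Winslow Precinct 1,288,325.36 → $1,288,325; South Zone 1,025,865.35 → $1,025,865; North Ward 256,150.88 → $256,150; Central Borough 1,962,140.98 → $1,962,140.
Totals: Lakeview Township $449,060 + $1,073,815 = $1,522,875; Granite District $449,060 + $119,245 = $568,305; Winslow Precinct $449,060 + $1,288,325 = $1,737,385; South Zone $449,060 + $1,025,865 = $1,474,925; North Ward $449,060 + $256,150 = $705,210; Central Borough $449,060 + $1,962,140 = $2,411,200.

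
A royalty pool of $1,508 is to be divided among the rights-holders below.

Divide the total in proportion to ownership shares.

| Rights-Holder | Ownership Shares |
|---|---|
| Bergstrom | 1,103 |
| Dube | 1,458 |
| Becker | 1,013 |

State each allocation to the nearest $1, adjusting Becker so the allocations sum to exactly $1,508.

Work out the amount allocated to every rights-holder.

Combined ownership shares = 3,574.
Proportional shares: Bergstrom 1,103/3,574 × $1,508 = 465.40; Dube 1,458/3,574 × $1,508 = 615.18; Becker 1,013/3,574 × $1,508 = 427.42.
At nearest $1: Bergstrom $465; Dube $615; Becker $427. Sum = $1,507.
Difference $1,508 − $1,507 = +$1 applied to Becker: Becker becomes $428.

Bergstrom: $465; Dube: $615; Becker: $428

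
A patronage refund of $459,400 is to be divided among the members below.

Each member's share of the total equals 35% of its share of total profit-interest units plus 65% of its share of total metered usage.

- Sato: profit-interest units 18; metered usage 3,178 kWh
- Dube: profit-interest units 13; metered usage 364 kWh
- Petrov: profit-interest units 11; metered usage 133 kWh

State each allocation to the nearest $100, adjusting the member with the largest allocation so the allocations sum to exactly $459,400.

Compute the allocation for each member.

Profit-interest units total 42; metered usage total 3,675.
Composite weights (35% profit-interest units + 65% metered usage): Sato 0.7121; Dube 0.1727; Petrov 0.1152.
Unrounded shares: Sato 327,136.55; Dube 79,344.94; Petrov 52,918.50.
Rounded to nearest $100: Sato $327,100; Dube $79,300; Petrov $52,900. Sum = $459,300.
Difference $459,400 − $459,300 = +$100 applied to largest allocation (Sato): Sato becomes $327,200.

Sato: $327,200 | Dube: $79,300 | Petrov: $52,900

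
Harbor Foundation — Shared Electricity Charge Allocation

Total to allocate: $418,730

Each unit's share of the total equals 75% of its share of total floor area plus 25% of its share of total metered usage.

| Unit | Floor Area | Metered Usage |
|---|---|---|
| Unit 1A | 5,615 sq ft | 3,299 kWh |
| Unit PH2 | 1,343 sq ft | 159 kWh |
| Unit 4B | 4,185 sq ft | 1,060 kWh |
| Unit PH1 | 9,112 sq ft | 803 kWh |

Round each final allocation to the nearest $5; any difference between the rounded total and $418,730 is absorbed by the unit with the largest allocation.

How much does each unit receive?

Floor area total 20,255; metered usage total 5,321.
Combined weights (75% floor area + 25% metered usage): Unit 1A 0.3629; Unit PH2 0.0572; Unit 4B 0.2048; Unit PH1 0.3751.
Pro-rata amounts: Unit 1A 151,961.59; Unit PH2 23,950.88; Unit 4B 85,741.00; Unit PH1 157,076.53.
Rounded to nearest $5: Unit 1A $151,960; Unit PH2 $23,950; Unit 4B $85,740; Unit PH1 $157,075. Sum = $418,725.
Difference $418,730 − $418,725 = +$5 applied to largest allocation (Unit PH1): Unit PH1 becomes $157,080.

Unit 1A: $151,960; Unit PH2: $23,950; Unit 4B: $85,740; Unit PH1: $157,080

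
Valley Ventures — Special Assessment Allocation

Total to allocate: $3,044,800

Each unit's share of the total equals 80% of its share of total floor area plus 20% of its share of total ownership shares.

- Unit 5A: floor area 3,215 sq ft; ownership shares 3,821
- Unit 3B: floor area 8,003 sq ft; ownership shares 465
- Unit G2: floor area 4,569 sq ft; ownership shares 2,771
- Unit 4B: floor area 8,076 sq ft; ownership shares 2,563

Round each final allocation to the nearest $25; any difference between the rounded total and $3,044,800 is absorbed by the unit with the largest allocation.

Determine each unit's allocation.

Totals — floor area 23,863, ownership shares 9,620.
Combined weights (80% floor area + 20% ownership shares): Unit 5A 0.1872; Unit 3B 0.2780; Unit G2 0.2108; Unit 4B 0.3240.
Unrounded shares: Unit 5A 570,049.26; Unit 3B 846,349.54; Unit G2 641,793.66; Unit 4B 986,607.55.
At nearest $25: Unit 5A $570,050; Unit 3B $846,350; Unit G2 $641,800; Unit 4B $986,600. Sum = $3,044,800.
Rounded total matches; no reconciliation needed.

Unit 5A: $570,050 | Unit 3B: $846,350 | Unit G2: $641,800 | Unit 4B: $986,600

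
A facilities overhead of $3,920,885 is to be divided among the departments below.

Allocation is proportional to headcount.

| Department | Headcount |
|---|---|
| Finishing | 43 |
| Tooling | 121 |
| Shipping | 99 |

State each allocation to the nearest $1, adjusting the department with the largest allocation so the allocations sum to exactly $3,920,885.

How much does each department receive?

Finishing: $641,057 | Tooling: $1,803,906 | Shipping: $1,475,922

Headcount total: 263.
Proportional shares: Finishing 43/263 × $3,920,885 = 641,057.24; Tooling 121/263 × $3,920,885 = 1,803,905.27; Shipping 99/263 × $3,920,885 = 1,475,922.49.
At nearest $1: Finishing $641,057; Tooling $1,803,905; Shipping $1,475,922. Sum = $3,920,884.
Difference $3,920,885 − $3,920,884 = +$1 applied to largest allocation (Tooling): Tooling becomes $1,803,906.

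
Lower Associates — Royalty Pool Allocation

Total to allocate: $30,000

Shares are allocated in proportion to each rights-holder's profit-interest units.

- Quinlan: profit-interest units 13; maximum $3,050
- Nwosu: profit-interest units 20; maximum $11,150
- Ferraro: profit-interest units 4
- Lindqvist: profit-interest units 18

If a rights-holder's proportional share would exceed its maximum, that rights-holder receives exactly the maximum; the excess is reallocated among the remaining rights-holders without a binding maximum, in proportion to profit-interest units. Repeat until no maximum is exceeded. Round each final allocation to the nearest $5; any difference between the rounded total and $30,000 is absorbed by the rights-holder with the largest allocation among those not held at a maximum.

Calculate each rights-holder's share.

Sum of profit-interest units: 55.
Proportional shares (ignoring caps): Quinlan 7,090.91; Nwosu 10,909.09; Ferraro 2,181.82; Lindqvist 9,818.18.
Held at cap: Quinlan ($3,050); residual $26,950 reallocated over remaining profit-interest units 42.
Held at cap: Nwosu ($11,150); residual $15,800 reallocated over remaining profit-interest units 22.
Redistributed shares: Ferraro 2,872.73 → $2,875; Lindqvist 12,927.27 → $12,925.

Quinlan: $3,050 · Nwosu: $11,150 · Ferraro: $2,875 · Lindqvist: $12,925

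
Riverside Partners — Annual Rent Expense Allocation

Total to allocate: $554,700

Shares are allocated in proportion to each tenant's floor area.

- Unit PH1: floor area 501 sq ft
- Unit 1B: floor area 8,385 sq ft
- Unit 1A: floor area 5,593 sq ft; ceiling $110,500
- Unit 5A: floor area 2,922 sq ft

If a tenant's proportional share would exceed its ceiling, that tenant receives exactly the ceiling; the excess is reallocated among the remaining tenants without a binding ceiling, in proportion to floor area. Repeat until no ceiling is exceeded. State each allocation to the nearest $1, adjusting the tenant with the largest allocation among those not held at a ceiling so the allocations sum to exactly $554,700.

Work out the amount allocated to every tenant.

Total floor area = 17,401.
Pro-rata shares before constraints: Unit PH1 15,970.62; Unit 1B 267,292.66; Unit 1A 178,290.74; Unit 5A 93,145.99.
Capped: Unit 1A ($110,500); balance $444,200 reallocated over remaining floor area 11,808.
Shares after redistribution: Unit PH1 18,846.90 → $18,847; Unit 1B 315,431.66 → $315,432; Unit 5A 109,921.44 → $109,921.

Unit PH1: $18,847 · Unit 1B: $315,432 · Unit 1A: $110,500 · Unit 5A: $109,921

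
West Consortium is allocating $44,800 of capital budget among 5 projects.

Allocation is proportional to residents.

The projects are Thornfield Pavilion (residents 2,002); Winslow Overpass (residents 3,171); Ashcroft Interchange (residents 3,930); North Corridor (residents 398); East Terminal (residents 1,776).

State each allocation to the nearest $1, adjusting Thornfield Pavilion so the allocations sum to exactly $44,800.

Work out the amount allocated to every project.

Thornfield Pavilion: $7,954 | Winslow Overpass: $12,597 | Ashcroft Interchange: $15,613 | North Corridor: $1,581 | East Terminal: $7,055

Residents total: 11,277.
Proportional shares: Thornfield Pavilion 2,002/11,277 × $44,800 = 7,953.32; Winslow Overpass 3,171/11,277 × $44,800 = 12,597.39; Ashcroft Interchange 3,930/11,277 × $44,800 = 15,612.66; North Corridor 398/11,277 × $44,800 = 1,581.13; East Terminal 1,776/11,277 × $44,800 = 7,055.49.
Rounded to nearest $1: Thornfield Pavilion $7,953; Winslow Overpass $12,597; Ashcroft Interchange $15,613; North Corridor $1,581; East Terminal $7,055. Sum = $44,799.
Difference $44,800 − $44,799 = +$1 applied to Thornfield Pavilion: Thornfield Pavilion becomes $7,954.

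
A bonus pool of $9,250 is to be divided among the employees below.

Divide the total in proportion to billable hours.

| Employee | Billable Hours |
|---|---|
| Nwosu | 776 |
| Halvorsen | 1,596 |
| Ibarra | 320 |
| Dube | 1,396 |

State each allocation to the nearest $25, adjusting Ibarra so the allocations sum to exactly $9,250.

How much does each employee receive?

Nwosu: $1,750 | Halvorsen: $3,600 | Ibarra: $750 | Dube: $3,150

Billable hours total: 4,088.
Proportional shares: Nwosu 776/4,088 × $9,250 = 1,755.87; Halvorsen 1,596/4,088 × $9,250 = 3,611.30; Ibarra 320/4,088 × $9,250 = 724.07; Dube 1,396/4,088 × $9,250 = 3,158.76.
After rounding ($25): Nwosu $1,750; Halvorsen $3,600; Ibarra $725; Dube $3,150. Sum = $9,225.
Difference $9,250 − $9,225 = +$25 applied to Ibarra: Ibarra becomes $750.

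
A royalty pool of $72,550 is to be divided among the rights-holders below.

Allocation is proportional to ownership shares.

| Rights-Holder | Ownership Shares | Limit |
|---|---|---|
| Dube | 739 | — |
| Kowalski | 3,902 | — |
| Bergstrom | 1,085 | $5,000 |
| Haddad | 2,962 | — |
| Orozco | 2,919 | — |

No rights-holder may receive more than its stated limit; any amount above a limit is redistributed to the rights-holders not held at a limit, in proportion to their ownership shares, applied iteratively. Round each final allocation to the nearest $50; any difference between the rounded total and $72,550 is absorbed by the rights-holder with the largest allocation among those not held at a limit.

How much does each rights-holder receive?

Total ownership shares = 11,607.
Unconstrained shares: Dube 4,619.15; Kowalski 24,389.60; Bergstrom 6,781.83; Haddad 18,514.09; Orozco 18,245.32.
Capped: Bergstrom ($5,000); residual $67,550 reallocated over remaining ownership shares 10,522.
Redistributed shares: Dube 4,744.29 → $4,750; Kowalski 25,050.38 → $25,050; Haddad 19,015.69 → $19,000; Orozco 18,739.64 → $18,750.

Dube: $4,750 | Kowalski: $25,050 | Bergstrom: $5,000 | Haddad: $19,000 | Orozco: $18,750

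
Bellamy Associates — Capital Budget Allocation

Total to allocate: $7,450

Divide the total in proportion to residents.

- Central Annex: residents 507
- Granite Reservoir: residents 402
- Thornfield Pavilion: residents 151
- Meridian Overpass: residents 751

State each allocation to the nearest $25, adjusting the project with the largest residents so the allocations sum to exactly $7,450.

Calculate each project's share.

Central Annex: $2,075; Granite Reservoir: $1,650; Thornfield Pavilion: $625; Meridian Overpass: $3,100

Combined residents = 507 + 402 + 151 + 751 = 1,811.
Unrounded shares: Central Annex 2,085.67; Granite Reservoir 1,653.73; Thornfield Pavilion 621.18; Meridian Overpass 3,089.43.
After rounding ($25): Central Annex $2,075; Granite Reservoir $1,650; Thornfield Pavilion $625; Meridian Overpass $3,100. Sum = $7,450.
No rounding difference to absorb.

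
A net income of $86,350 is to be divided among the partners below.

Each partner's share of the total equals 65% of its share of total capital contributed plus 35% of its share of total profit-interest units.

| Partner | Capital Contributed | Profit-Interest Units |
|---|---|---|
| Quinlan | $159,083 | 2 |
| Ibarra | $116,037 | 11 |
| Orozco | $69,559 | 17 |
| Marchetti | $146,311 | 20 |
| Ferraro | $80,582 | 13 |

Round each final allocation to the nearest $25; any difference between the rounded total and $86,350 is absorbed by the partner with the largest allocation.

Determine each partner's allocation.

Quinlan: $16,575; Ibarra: $16,675; Orozco: $14,975; Marchetti: $23,975; Ferraro: $14,150

Capital contributed total 571,572; profit-interest units total 63.
Composite weights (65% capital contributed + 35% profit-interest units): Quinlan 0.1920; Ibarra 0.1931; Orozco 0.1735; Marchetti 0.2775; Ferraro 0.1639.
Unrounded shares: Quinlan 16,581.15; Ibarra 16,671.60; Orozco 14,985.87; Marchetti 23,961.96; Ferraro 14,149.42.
After rounding ($25): Quinlan $16,575; Ibarra $16,675; Orozco $14,975; Marchetti $23,950; Ferraro $14,150. Sum = $86,325.
Difference $86,350 − $86,325 = +$25 applied to largest allocation (Marchetti): Marchetti becomes $23,975.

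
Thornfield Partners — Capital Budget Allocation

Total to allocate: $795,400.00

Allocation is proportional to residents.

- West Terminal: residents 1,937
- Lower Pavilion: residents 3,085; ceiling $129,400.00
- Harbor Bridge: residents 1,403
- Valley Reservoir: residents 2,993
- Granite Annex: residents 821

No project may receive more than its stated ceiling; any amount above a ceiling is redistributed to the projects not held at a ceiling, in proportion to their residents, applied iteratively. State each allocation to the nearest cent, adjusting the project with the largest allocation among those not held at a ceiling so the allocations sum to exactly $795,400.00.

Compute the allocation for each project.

Combined residents = 10,239.
Unconstrained shares: West Terminal 150,472.6829; Lower Pavilion 239,653.1888; Harbor Bridge 108,989.7646; Valley Reservoir 232,506.3190; Granite Annex 63,778.0447.
Cap binds for Lower Pavilion ($129,400.00); residual $666,000.00 reallocated over remaining residents 7,154.
Redistributed shares: West Terminal 180,324.5737 → $180,324.57; Harbor Bridge 130,611.9653 → $130,611.97; Valley Reservoir 278,632.6531 → $278,632.65; Granite Annex 76,430.8079 → $76,430.81.

West Terminal: $180,324.57 · Lower Pavilion: $129,400.00 · Harbor Bridge: $130,611.97 · Valley Reservoir: $278,632.65 · Granite Annex: $76,430.81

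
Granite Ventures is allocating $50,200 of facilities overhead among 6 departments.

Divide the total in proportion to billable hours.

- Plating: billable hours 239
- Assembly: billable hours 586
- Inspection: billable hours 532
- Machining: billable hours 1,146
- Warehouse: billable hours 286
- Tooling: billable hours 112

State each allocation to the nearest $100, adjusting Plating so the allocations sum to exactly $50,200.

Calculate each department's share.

Plating: $4,300; Assembly: $10,100; Inspection: $9,200; Machining: $19,800; Warehouse: $4,900; Tooling: $1,900

Combined billable hours = 2,901.
Pro-rata amounts: Plating 239/2,901 × $50,200 = 4,135.75; Assembly 586/2,901 × $50,200 = 10,140.37; Inspection 532/2,901 × $50,200 = 9,205.93; Machining 1,146/2,901 × $50,200 = 19,830.82; Warehouse 286/2,901 × $50,200 = 4,949.05; Tooling 112/2,901 × $50,200 = 1,938.09.
Rounded to nearest $100: Plating $4,100; Assembly $10,100; Inspection $9,200; Machining $19,800; Warehouse $4,900; Tooling $1,900. Sum = $50,000.
Difference $50,200 − $50,000 = +$200 applied to Plating: Plating becomes $4,300.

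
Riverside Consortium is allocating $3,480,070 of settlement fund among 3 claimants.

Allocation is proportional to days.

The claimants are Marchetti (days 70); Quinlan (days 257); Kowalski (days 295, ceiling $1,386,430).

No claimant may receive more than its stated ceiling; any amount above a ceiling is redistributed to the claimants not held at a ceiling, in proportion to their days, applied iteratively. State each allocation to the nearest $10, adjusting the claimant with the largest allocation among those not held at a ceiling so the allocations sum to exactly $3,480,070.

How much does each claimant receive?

Marchetti: $448,180; Quinlan: $1,645,460; Kowalski: $1,386,430

Combined days = 622.
Proportional shares (ignoring caps): Marchetti 391,647.75; Quinlan 1,437,906.74; Kowalski 1,650,515.51.
Held at cap: Kowalski ($1,386,430); remaining pool $2,093,640 reallocated over remaining days 327.
Redistributed shares: Marchetti 448,179.82 → $448,180; Quinlan 1,645,460.18 → $1,645,460.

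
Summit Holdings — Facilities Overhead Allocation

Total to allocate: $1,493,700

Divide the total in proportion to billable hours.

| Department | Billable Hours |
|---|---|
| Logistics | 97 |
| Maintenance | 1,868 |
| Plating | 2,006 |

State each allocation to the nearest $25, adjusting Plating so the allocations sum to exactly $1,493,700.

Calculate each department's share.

Logistics: $36,475; Maintenance: $702,650; Plating: $754,575

Total billable hours = 3,971.
Unrounded shares: Logistics 97/3,971 × $1,493,700 = 36,486.75; Maintenance 1,868/3,971 × $1,493,700 = 702,652.13; Plating 2,006/3,971 × $1,493,700 = 754,561.12.
At nearest $25: Logistics $36,475; Maintenance $702,650; Plating $754,550. Sum = $1,493,675.
Difference $1,493,700 − $1,493,675 = +$25 applied to Plating: Plating becomes $754,575.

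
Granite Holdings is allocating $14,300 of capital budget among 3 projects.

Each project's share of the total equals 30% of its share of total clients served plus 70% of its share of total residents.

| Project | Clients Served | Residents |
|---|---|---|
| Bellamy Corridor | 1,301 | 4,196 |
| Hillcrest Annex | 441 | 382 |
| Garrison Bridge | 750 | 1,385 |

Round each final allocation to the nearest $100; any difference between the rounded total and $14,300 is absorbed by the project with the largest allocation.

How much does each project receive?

Bellamy Corridor: $9,300 · Hillcrest Annex: $1,400 · Garrison Bridge: $3,600

Totals — clients served 2,492, residents 5,963.
Blended shares (30% clients served + 70% residents): Bellamy Corridor 0.6492; Hillcrest Annex 0.0979; Garrison Bridge 0.2529.
Proportional shares: Bellamy Corridor 9,283.45; Hillcrest Annex 1,400.44; Garrison Bridge 3,616.11.
At nearest $100: Bellamy Corridor $9,300; Hillcrest Annex $1,400; Garrison Bridge $3,600. Sum = $14,300.
No rounding difference to absorb.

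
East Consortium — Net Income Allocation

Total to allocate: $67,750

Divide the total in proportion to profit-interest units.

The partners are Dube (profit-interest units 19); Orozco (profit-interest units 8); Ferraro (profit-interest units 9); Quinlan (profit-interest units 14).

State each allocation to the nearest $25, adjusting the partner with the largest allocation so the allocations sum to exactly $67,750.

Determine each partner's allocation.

Dube: $25,725; Orozco: $10,850; Ferraro: $12,200; Quinlan: $18,975

Profit-interest units total: 50.
Unrounded shares: Dube 19/50 × $67,750 = 25,745.00; Orozco 8/50 × $67,750 = 10,840.00; Ferraro 9/50 × $67,750 = 12,195.00; Quinlan 14/50 × $67,750 = 18,970.00.
At nearest $25: Dube $25,750; Orozco $10,850; Ferraro $12,200; Quinlan $18,975. Sum = $67,775.
Difference $67,750 − $67,775 = −$25 applied to largest allocation (Dube): Dube becomes $25,725.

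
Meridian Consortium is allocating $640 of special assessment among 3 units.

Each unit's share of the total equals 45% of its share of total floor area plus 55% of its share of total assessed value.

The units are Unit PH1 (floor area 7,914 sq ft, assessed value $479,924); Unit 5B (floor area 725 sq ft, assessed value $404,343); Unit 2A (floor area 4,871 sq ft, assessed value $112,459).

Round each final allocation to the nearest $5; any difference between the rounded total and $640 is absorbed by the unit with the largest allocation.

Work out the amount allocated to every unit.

Floor area total 13,510; assessed value total 996,726.
Combined weights (45% floor area + 55% assessed value): Unit PH1 0.5284; Unit 5B 0.2473; Unit 2A 0.2243.
Unrounded shares: Unit PH1 338.20; Unit 5B 158.25; Unit 2A 143.55.
Rounded to nearest $5: Unit PH1 $340; Unit 5B $160; Unit 2A $145. Sum = $645.
Difference $640 − $645 = −$5 applied to largest allocation (Unit PH1): Unit PH1 becomes $335.

Unit PH1: $335 · Unit 5B: $160 · Unit 2A: $145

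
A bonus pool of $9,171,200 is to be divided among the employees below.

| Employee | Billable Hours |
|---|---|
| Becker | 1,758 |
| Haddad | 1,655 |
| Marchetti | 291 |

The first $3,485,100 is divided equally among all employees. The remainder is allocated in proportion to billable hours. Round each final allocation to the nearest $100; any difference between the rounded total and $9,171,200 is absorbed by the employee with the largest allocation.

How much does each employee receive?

First tranche $3,485,100 split equally: $1,161,700 each.
Remainder $5,686,100 by billable hours (total 3,704): Becker 2,698,748.33 → $2,698,700; Haddad 2,540,630.53 → $2,540,600; Marchetti 446,721.14 → $446,700.
Rounding difference +$100 on remainder applied to Becker.
Totals: Becker $1,161,700 + $2,698,800 = $3,860,500; Haddad $1,161,700 + $2,540,600 = $3,702,300; Marchetti $1,161,700 + $446,700 = $1,608,400.

Becker: $3,860,500 | Haddad: $3,702,300 | Marchetti: $1,608,400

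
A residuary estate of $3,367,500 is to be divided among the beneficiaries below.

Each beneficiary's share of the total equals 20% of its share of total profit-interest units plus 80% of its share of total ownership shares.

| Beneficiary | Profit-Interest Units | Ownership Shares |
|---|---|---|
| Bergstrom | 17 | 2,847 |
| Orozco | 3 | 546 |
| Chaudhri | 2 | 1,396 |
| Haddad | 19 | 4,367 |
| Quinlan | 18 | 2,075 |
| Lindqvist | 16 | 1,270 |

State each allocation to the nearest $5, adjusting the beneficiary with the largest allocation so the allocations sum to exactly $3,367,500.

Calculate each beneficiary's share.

Totals — profit-interest units 75, ownership shares 12,501.
Combined weights (20% profit-interest units + 80% ownership shares): Bergstrom 0.2275; Orozco 0.0429; Chaudhri 0.0947; Haddad 0.3301; Quinlan 0.1808; Lindqvist 0.1239.
Unrounded shares: Bergstrom 766,196.36; Orozco 144,604.51; Chaudhri 318,801.85; Haddad 1,111,720.55; Quinlan 608,808.23; Lindqvist 417,368.50.
Rounded to nearest $5: Bergstrom $766,195; Orozco $144,605; Chaudhri $318,800; Haddad $1,111,720; Quinlan $608,810; Lindqvist $417,370. Sum = $3,367,500.
Rounded total matches; no reconciliation needed.

Bergstrom: $766,195 | Orozco: $144,605 | Chaudhri: $318,800 | Haddad: $1,111,720 | Quinlan: $608,810 | Lindqvist: $417,370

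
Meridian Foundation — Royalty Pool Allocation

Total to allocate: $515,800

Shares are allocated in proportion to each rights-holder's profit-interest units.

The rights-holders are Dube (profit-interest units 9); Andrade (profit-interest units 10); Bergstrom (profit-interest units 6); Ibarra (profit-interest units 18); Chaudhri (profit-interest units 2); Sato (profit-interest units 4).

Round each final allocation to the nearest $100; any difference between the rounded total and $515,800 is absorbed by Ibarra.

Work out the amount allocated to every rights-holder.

Dube: $94,700 · Andrade: $105,300 · Bergstrom: $63,200 · Ibarra: $189,400 · Chaudhri: $21,100 · Sato: $42,100

Profit-interest units total: 49.
Proportional shares: Dube 9/49 × $515,800 = 94,738.78; Andrade 10/49 × $515,800 = 105,265.31; Bergstrom 6/49 × $515,800 = 63,159.18; Ibarra 18/49 × $515,800 = 189,477.55; Chaudhri 2/49 × $515,800 = 21,053.06; Sato 4/49 × $515,800 = 42,106.12.
After rounding ($100): Dube $94,700; Andrade $105,300; Bergstrom $63,200; Ibarra $189,500; Chaudhri $21,100; Sato $42,100. Sum = $515,900.
Difference $515,800 − $515,900 = −$100 applied to Ibarra: Ibarra becomes $189,400.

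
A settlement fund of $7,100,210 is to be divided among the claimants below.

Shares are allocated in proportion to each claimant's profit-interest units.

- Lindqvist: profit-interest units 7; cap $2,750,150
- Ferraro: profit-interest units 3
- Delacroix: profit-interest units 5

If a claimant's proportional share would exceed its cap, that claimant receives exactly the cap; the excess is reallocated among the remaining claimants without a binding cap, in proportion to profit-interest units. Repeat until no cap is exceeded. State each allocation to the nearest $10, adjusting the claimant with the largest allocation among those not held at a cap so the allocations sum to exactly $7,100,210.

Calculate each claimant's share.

Lindqvist: $2,750,150; Ferraro: $1,631,270; Delacroix: $2,718,790

Profit-interest units total: 15.
Pro-rata shares before constraints: Lindqvist 3,313,431.33; Ferraro 1,420,042.00; Delacroix 2,366,736.67.
Held at cap: Lindqvist ($2,750,150); residual $4,350,060 reallocated over remaining profit-interest units 8.
Redistributed shares: Ferraro 1,631,272.50 → $1,631,270; Delacroix 2,718,787.50 → $2,718,790.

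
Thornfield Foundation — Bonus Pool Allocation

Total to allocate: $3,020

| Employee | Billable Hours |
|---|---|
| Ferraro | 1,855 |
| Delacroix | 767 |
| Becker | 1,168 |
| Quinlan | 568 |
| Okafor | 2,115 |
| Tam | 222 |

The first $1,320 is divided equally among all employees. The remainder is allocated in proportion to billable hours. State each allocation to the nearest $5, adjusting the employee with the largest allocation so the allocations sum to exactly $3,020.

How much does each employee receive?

Equal tier: $1,320 ÷ 6 = $220 apiece.
Remainder $1,700 by billable hours (total 6,695): Ferraro 471.02 → $470; Delacroix 194.76 → $195; Becker 296.58 → $295; Quinlan 144.23 → $145; Okafor 537.04 → $535; Tam 56.37 → $55.
Rounding difference +$5 on remainder applied to Okafor.
Totals: Ferraro $220 + $470 = $690; Delacroix $220 + $195 = $415; Becker $220 + $295 = $515; Quinlan $220 + $145 = $365; Okafor $220 + $540 = $760; Tam $220 + $55 = $275.

Ferraro: $690 · Delacroix: $415 · Becker: $515 · Quinlan: $365 · Okafor: $760 · Tam: $275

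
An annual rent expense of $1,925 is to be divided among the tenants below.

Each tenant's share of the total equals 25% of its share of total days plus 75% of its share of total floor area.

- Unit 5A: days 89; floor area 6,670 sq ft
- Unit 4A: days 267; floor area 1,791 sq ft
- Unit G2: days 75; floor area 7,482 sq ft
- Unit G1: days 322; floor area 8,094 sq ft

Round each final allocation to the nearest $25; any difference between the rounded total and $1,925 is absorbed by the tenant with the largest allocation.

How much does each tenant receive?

Days total 753; floor area total 24,037.
Combined weights (25% days + 75% floor area): Unit 5A 0.2377; Unit 4A 0.1445; Unit G2 0.2584; Unit G1 0.3595.
Raw shares: Unit 5A 457.51; Unit 4A 278.22; Unit G2 497.33; Unit G1 691.95.
Rounded to nearest $25: Unit 5A $450; Unit 4A $275; Unit G2 $500; Unit G1 $700. Sum = $1,925.
Rounded total matches; no reconciliation needed.

Unit 5A: $450; Unit 4A: $275; Unit G2: $500; Unit G1: $700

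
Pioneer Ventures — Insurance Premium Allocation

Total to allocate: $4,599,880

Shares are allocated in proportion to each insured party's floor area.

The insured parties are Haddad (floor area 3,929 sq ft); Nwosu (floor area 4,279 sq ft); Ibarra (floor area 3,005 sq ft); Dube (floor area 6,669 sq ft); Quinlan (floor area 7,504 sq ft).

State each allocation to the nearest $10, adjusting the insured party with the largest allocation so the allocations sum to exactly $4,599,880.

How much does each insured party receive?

Total floor area = 25,386.
Proportional shares: Haddad 3,929/25,386 × $4,599,880 = 711,925.02; Nwosu 4,279/25,386 × $4,599,880 = 775,344.15; Ibarra 3,005/25,386 × $4,599,880 = 544,498.52; Dube 6,669/25,386 × $4,599,880 = 1,208,406.20; Quinlan 7,504/25,386 × $4,599,880 = 1,359,706.12.
At nearest $10: Haddad $711,930; Nwosu $775,340; Ibarra $544,500; Dube $1,208,410; Quinlan $1,359,710. Sum = $4,599,890.
Difference $4,599,880 − $4,599,890 = −$10 applied to largest allocation (Quinlan): Quinlan becomes $1,359,700.

Haddad: $711,930 | Nwosu: $775,340 | Ibarra: $544,500 | Dube: $1,208,410 | Quinlan: $1,359,700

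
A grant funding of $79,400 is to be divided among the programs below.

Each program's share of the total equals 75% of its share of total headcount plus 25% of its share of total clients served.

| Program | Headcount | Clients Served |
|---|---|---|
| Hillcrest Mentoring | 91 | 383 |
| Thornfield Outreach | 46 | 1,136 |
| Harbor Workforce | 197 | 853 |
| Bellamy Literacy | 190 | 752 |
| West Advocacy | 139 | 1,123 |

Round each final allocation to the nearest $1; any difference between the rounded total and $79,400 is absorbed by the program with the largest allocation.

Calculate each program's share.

Totals — headcount 663, clients served 4,247.
Composite weights (75% headcount + 25% clients served): Hillcrest Mentoring 0.1255; Thornfield Outreach 0.1189; Harbor Workforce 0.2731; Bellamy Literacy 0.2592; West Advocacy 0.2233.
Raw shares: Hillcrest Mentoring 9,963.63; Thornfield Outreach 9,441.21; Harbor Workforce 21,681.17; Bellamy Literacy 20,580.37; West Advocacy 17,733.62.
After rounding ($1): Hillcrest Mentoring $9,964; Thornfield Outreach $9,441; Harbor Workforce $21,681; Bellamy Literacy $20,580; West Advocacy $17,734. Sum = $79,400.
Sum already equals the total — no adjustment.

Hillcrest Mentoring: $9,964 · Thornfield Outreach: $9,441 · Harbor Workforce: $21,681 · Bellamy Literacy: $20,580 · West Advocacy: $17,734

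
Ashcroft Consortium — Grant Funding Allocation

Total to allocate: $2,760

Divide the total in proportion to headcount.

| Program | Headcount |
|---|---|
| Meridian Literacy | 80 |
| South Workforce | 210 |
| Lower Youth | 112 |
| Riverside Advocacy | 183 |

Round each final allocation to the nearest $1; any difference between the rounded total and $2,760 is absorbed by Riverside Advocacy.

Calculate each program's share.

Meridian Literacy: $377 | South Workforce: $991 | Lower Youth: $528 | Riverside Advocacy: $864

Headcount total: 585.
Raw shares: Meridian Literacy 80/585 × $2,760 = 377.44; South Workforce 210/585 × $2,760 = 990.77; Lower Youth 112/585 × $2,760 = 528.41; Riverside Advocacy 183/585 × $2,760 = 863.38.
At nearest $1: Meridian Literacy $377; South Workforce $991; Lower Youth $528; Riverside Advocacy $863. Sum = $2,759.
Difference $2,760 − $2,759 = +$1 applied to Riverside Advocacy: Riverside Advocacy becomes $864.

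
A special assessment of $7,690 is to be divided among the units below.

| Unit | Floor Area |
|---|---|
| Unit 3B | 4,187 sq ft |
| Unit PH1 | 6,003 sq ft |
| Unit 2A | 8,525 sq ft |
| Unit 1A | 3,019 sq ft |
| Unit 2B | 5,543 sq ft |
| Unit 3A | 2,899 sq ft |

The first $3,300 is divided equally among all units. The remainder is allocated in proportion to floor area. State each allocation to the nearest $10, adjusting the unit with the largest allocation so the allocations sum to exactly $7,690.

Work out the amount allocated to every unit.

Unit 3B: $1,160 | Unit PH1: $1,420 | Unit 2A: $1,790 | Unit 1A: $990 | Unit 2B: $1,360 | Unit 3A: $970

$3,300 shared equally gives $550 per unit.
Remainder $4,390 by floor area (total 30,176): Unit 3B 609.12 → $610; Unit PH1 873.32 → $870; Unit 2A 1,240.22 → $1,240; Unit 1A 439.20 → $440; Unit 2B 806.39 → $810; Unit 3A 421.75 → $420.
Totals: Unit 3B $550 + $610 = $1,160; Unit PH1 $550 + $870 = $1,420; Unit 2A $550 + $1,240 = $1,790; Unit 1A $550 + $440 = $990; Unit 2B $550 + $810 = $1,360; Unit 3A $550 + $420 = $970.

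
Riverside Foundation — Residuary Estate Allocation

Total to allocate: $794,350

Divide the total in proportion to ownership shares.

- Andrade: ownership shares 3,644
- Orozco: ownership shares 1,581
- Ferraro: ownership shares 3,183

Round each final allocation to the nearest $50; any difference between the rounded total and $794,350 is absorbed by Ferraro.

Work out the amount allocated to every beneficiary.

Andrade: $344,250 · Orozco: $149,350 · Ferraro: $300,750

Ownership shares total: 8,408.
Pro-rata amounts: Andrade 3,644/8,408 × $794,350 = 344,268.72; Orozco 1,581/8,408 × $794,350 = 149,365.76; Ferraro 3,183/8,408 × $794,350 = 300,715.51.
Rounded to nearest $50: Andrade $344,250; Orozco $149,350; Ferraro $300,700. Sum = $794,300.
Difference $794,350 − $794,300 = +$50 applied to Ferraro: Ferraro becomes $300,750.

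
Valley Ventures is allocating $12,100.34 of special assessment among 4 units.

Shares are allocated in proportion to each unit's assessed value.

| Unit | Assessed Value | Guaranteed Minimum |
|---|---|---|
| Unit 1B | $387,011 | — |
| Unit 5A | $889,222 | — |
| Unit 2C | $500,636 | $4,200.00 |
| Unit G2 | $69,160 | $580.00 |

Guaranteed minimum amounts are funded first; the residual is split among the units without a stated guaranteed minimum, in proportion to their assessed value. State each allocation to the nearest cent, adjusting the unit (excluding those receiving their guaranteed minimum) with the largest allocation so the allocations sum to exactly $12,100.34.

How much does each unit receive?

Unit 1B: $2,219.85 · Unit 5A: $5,100.49 · Unit 2C: $4,200.00 · Unit G2: $580.00

Fund the minimums — Unit 2C $4,200.00; Unit G2 $580.00. Remaining pool $7,320.34.
Remaining pool split over remaining assessed value 1,276,233: Unit 1B 2,219.8549 → $2,219.85; Unit 5A 5,100.4851 → $5,100.49.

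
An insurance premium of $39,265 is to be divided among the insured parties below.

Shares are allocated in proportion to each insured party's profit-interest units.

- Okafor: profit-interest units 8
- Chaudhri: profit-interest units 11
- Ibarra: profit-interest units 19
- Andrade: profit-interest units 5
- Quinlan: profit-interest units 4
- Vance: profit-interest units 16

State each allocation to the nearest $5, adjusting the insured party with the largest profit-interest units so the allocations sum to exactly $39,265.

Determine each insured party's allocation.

Okafor: $4,985 | Chaudhri: $6,855 | Ibarra: $11,845 | Andrade: $3,115 | Quinlan: $2,495 | Vance: $9,970

Sum of profit-interest units: 63.
Raw shares: Okafor 8/63 × $39,265 = 4,986.03; Chaudhri 11/63 × $39,265 = 6,855.79; Ibarra 19/63 × $39,265 = 11,841.83; Andrade 5/63 × $39,265 = 3,116.27; Quinlan 4/63 × $39,265 = 2,493.02; Vance 16/63 × $39,265 = 9,972.06.
At nearest $5: Okafor $4,985; Chaudhri $6,855; Ibarra $11,840; Andrade $3,115; Quinlan $2,495; Vance $9,970. Sum = $39,260.
Difference $39,265 − $39,260 = +$5 applied to largest profit-interest units (Ibarra): Ibarra becomes $11,845.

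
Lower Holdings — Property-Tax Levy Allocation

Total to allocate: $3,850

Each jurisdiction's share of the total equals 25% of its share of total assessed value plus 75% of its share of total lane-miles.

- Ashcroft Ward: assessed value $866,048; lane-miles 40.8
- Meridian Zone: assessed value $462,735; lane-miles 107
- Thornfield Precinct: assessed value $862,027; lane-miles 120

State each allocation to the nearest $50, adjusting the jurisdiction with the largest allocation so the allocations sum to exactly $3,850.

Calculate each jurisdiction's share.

Assessed value total 2,190,810; lane-miles total 267.8.
Combined weights (25% assessed value + 75% lane-miles): Ashcroft Ward 0.2131; Meridian Zone 0.3525; Thornfield Precinct 0.4344.
Pro-rata amounts: Ashcroft Ward 820.40; Meridian Zone 1,357.00; Thornfield Precinct 1,672.59.
After rounding ($50): Ashcroft Ward $800; Meridian Zone $1,350; Thornfield Precinct $1,650. Sum = $3,800.
Difference $3,850 − $3,800 = +$50 applied to largest allocation (Thornfield Precinct): Thornfield Precinct becomes $1,700.

Ashcroft Ward: $800 · Meridian Zone: $1,350 · Thornfield Precinct: $1,700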